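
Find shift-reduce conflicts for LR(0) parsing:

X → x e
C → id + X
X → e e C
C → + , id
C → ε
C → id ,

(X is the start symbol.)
A shift-reduce conflict occurs when an LR(0) state has both:
  - a complete (reduce) item [A → α .] (dot at the end), and
  - a shift item [B → β . c γ] (dot before a terminal).

Augment with X' → X and build the canonical LR(0) collection (I0 = CLOSURE({[X' → . X]}), then GOTO on every symbol after a dot until no new states appear). It has 14 states:
  I0: { [X → . e e C], [X → . x e], [X' → . X] }  — shift
  I1: { [X' → X .] }  — accept
  I2: { [X → e . e C] }  — shift
  I3: { [X → x . e] }  — shift
  I4: { [X → x e .] }  — reduce
  I5: { [C → . + , id], [C → . id + X], [C → . id ,], [C → .], [X → e e . C] }  — shift, reduce
  I6: { [C → + . , id] }  — shift
  I7: { [X → e e C .] }  — reduce
  I8: { [C → id . + X], [C → id . ,] }  — shift
  I9: { [C → id + . X], [X → . e e C], [X → . x e] }  — shift
  I10: { [C → id , .] }  — reduce
  I11: { [C → id + X .] }  — reduce
  I12: { [C → + , . id] }  — shift
  I13: { [C → + , id .] }  — reduce

I5 contains reduce item [C → .] and shift items [C → . + , id], [C → . id + X], [C → . id ,] — shift-reduce conflict.

Answer: Yes — I5: [C → .] vs [C → . + , id]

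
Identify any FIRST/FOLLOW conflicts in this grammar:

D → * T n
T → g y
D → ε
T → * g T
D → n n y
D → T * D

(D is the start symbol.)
A FIRST/FOLLOW conflict occurs when a non-terminal N has a nullable alternative N → β (β ⇒* ε) and another alternative N → α with FIRST(α) ∩ FOLLOW(N) ≠ ∅: on such a lookahead the parser cannot decide between expanding α and letting N vanish via β.

Nullable non-terminals: D.
FIRST sets used below: FIRST(T) = { '*', 'g' }

D: nullable alternative(s) D → ε; FOLLOW(D) = { $ }
  D → * T n: FIRST \ {ε} = { '*' } — disjoint from FOLLOW(D)
  D → ε: FIRST \ {ε} = { } — this is the only nullable alternative, skip
  D → n n y: FIRST \ {ε} = { 'n' } — disjoint from FOLLOW(D)
  D → T * D: FIRST \ {ε} = { '*', 'g' } — disjoint from FOLLOW(D)

T has no nullable alternative, so no FIRST/FOLLOW check is needed there.

No FIRST/FOLLOW conflicts found.

Answer: No FIRST/FOLLOW conflicts.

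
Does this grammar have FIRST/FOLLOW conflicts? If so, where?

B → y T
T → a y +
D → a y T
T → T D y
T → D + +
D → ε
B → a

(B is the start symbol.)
A FIRST/FOLLOW conflict occurs when a non-terminal N has a nullable alternative N → β (β ⇒* ε) and another alternative N → α with FIRST(α) ∩ FOLLOW(N) ≠ ∅: on such a lookahead the parser cannot decide between expanding α and letting N vanish via β.

Nullable non-terminals: D.

D: nullable alternative(s) D → ε; FOLLOW(D) = { '+', 'y' }
  D → a y T: FIRST \ {ε} = { 'a' } — disjoint from FOLLOW(D)
  D → ε: FIRST \ {ε} = { } — this is the only nullable alternative, skip

B, T have no nullable alternative, so no FIRST/FOLLOW check is needed there.

No FIRST/FOLLOW conflicts found.

Answer: No FIRST/FOLLOW conflicts.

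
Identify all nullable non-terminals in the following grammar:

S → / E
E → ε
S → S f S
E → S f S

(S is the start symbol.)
ε-productions: E → ε
So E is immediately nullable.
No further non-terminal can be added: every production for the remaining non-terminals contains a terminal or a non-nullable non-terminal.
Nullable = { 'E' }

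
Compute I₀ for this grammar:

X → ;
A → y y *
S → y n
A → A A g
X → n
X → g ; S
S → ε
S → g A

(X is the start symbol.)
First, augment the grammar with X' → X
I₀ = CLOSURE({ [X' → . X] }):
  [X' → . X] has the dot before X: add [X → . ;], [X → . n], [X → . g ; S]
No further items can be added.

I₀ = { [X → . ;], [X → . g ; S], [X → . n], [X' → . X] }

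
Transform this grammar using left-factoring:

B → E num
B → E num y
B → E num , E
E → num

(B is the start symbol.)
B → E num B'
B' → ε
B' → y
B' → , E
E → num

Left-factoring transforms A → αβ₁ | αβ₂ into A → αA' and A' → β₁ | β₂
(α is the longest common prefix among the alternatives). Repeat until
no nonterminal has two alternatives with a common prefix.

Round 1: B has alternatives sharing prefix 'E num'. Introduce B': B → E num B'
  Add: B' → ε
  Add: B' → y
  Add: B' → , E

No remaining common prefixes — done.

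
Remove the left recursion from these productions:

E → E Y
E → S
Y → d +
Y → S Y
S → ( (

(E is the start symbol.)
E is directly left-recursive. The standard transformation for
  A → A α₁ | ... | A α_m | β₁ | ... | β_n
is
  A  → β₁ A' | ... | β_n A'
  A' → α₁ A' | ... | α_m A' | ε

E → S becomes E → S E'
E → E Y becomes E' → Y E'
Add E' → ε

Productions for other non-terminals are unchanged:
  Y → d +
  Y → S Y
  S → ( (

Resulting grammar:
E → S E'
E' → Y E'
E' → ε
Y → d +
Y → S Y
S → ( (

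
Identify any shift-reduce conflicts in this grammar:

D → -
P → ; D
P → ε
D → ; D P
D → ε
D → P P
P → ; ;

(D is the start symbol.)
A shift-reduce conflict occurs when an LR(0) state has both:
  - a complete (reduce) item [A → α .] (dot at the end), and
  - a shift item [B → β . c γ] (dot before a terminal).

Augment with D' → D and build the canonical LR(0) collection (I0 = CLOSURE({[D' → . D]}), then GOTO on every symbol after a dot until no new states appear). It has 11 states:
  I0: { [D → . -], [D → . ; D P], [D → . P P], [D → .], [D' → . D], [P → . ; ;], [P → . ; D], [P → .] }  — shift, 2 reduces
  I1: { [D → - .] }  — reduce
  I2: { [D → . -], [D → . ; D P], [D → . P P], [D → .], [D → ; . D P], [P → . ; ;], [P → . ; D], [P → .], [P → ; . ;], [P → ; . D] }  — shift, 2 reduces
  I3: { [D' → D .] }  — accept
  I4: { [D → P . P], [P → . ; ;], [P → . ; D], [P → .] }  — shift, reduce
  I5: { [D → . -], [D → . ; D P], [D → . P P], [D → .], [P → . ; ;], [P → . ; D], [P → .], [P → ; . ;], [P → ; . D] }  — shift, 2 reduces
  I6: { [D → P P .] }  — reduce
  I7: { [D → . -], [D → . ; D P], [D → . P P], [D → .], [D → ; . D P], [P → . ; ;], [P → . ; D], [P → .], [P → ; . ;], [P → ; . D], [P → ; ; .] }  — shift, 3 reduces
  I8: { [P → ; D .] }  — reduce
  I9: { [D → ; D . P], [P → . ; ;], [P → . ; D], [P → .], [P → ; D .] }  — shift, 2 reduces
  I10: { [D → ; D P .] }  — reduce

I0 contains reduce items [D → .], [P → .] and shift items [D → . -], [D → . ; D P], [P → . ; ;], [P → . ; D] — shift-reduce conflict.
I2 contains reduce items [D → .], [P → .] and shift items [D → . -], [D → . ; D P], [P → . ; ;], [P → ; . ;], [P → . ; D] — shift-reduce conflict.
I4 contains reduce item [P → .] and shift items [P → . ; ;], [P → . ; D] — shift-reduce conflict.
I5 contains reduce items [D → .], [P → .] and shift items [D → . -], [D → . ; D P], [P → . ; ;], [P → ; . ;], [P → . ; D] — shift-reduce conflict.
I7 contains reduce items [D → .], [P → .], [P → ; ; .] and shift items [D → . -], [D → . ; D P], [P → . ; ;], [P → ; . ;], [P → . ; D] — shift-reduce conflict.
I9 contains reduce items [P → .], [P → ; D .] and shift items [P → . ; ;], [P → . ; D] — shift-reduce conflict.

Answer: Yes — I0: [D → .] vs [D → . -]; I2: [D → .] vs [D → . -]; I4: [P → .] vs [P → . ; ;]; I5: [D → .] vs [D → . -]; I7: [D → .] vs [D → . -]; I9: [P → .] vs [P → . ; ;]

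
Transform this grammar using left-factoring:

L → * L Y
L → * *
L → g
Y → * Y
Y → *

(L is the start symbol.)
Left-factoring transforms A → αβ₁ | αβ₂ into A → αA' and A' → β₁ | β₂
(α is the longest common prefix among the alternatives). Repeat until
no nonterminal has two alternatives with a common prefix.

Round 1: L has alternatives sharing prefix '*'. Introduce L': L → * L'
  Add: L' → L Y
  Add: L' → *

Round 2: Y has alternatives sharing prefix '*'. Introduce Y': Y → * Y'
  Add: Y' → Y
  Add: Y' → ε

No remaining common prefixes — done.

Resulting grammar:
L → * L'
L' → L Y
L' → *
L → g
Y → * Y'
Y' → Y
Y' → ε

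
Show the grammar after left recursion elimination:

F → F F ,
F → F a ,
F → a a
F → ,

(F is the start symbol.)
F is directly left-recursive. The standard transformation for
  A → A α₁ | ... | A α_m | β₁ | ... | β_n
is
  A  → β₁ A' | ... | β_n A'
  A' → α₁ A' | ... | α_m A' | ε

F → a a becomes F → a a F'
F → , becomes F → , F'
F → F F , becomes F' → F , F'
F → F a , becomes F' → a , F'
Add F' → ε

Resulting grammar:
F → a a F'
F → , F'
F' → F , F'
F' → a , F'
F' → ε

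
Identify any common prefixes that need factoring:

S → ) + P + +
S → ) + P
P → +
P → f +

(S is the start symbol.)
Left-factoring is needed when two productions for the same non-terminal
share a common prefix on the right-hand side.

Productions for S:
  S → ) + P + +
  S → ) + P
Productions for P:
  P → +
  P → f +

Found common prefix ') + P' in productions for S

Answer: Yes, S has productions with common prefix ') + P'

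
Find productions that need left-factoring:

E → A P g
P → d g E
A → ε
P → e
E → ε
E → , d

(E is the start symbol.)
Left-factoring is needed when two productions for the same non-terminal
share a common prefix on the right-hand side.

Productions for E:
  E → A P g
  E → ε
  E → , d
Productions for P:
  P → d g E
  P → e

No common prefixes found.

Answer: No, left-factoring is not needed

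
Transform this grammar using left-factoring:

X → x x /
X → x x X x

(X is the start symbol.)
X → x x X'
X' → /
X' → X x

Left-factoring transforms A → αβ₁ | αβ₂ into A → αA' and A' → β₁ | β₂
(α is the longest common prefix among the alternatives). Repeat until
no nonterminal has two alternatives with a common prefix.

Round 1: X has alternatives sharing prefix 'x x'. Introduce X': X → x x X'
  Add: X' → /
  Add: X' → X x

No remaining common prefixes — done.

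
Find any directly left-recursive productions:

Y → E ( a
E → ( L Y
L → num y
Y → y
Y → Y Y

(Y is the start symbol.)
Yes, Y is left-recursive

Direct left recursion occurs when N → N α for some non-terminal N (the right-hand side begins with the left-hand side itself).

Y → E ( a: starts with E
E → ( L Y: starts with '('
L → num y: starts with num
Y → y: starts with y
Y → Y Y: LEFT RECURSIVE (starts with Y)

The grammar has direct left recursion on: Y.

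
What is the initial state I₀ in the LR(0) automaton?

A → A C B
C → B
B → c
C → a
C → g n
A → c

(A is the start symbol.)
First, augment the grammar with A' → A
I₀ = CLOSURE({ [A' → . A] }):
  [A' → . A] has the dot before A: add [A → . A C B], [A → . c]
No further items can be added.

I₀ = { [A → . A C B], [A → . c], [A' → . A] }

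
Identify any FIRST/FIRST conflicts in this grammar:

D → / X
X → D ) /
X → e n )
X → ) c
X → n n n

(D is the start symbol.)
FIRST sets of the non-terminals at (or reachable through a nullable prefix from) the front of some alternative:
  FIRST(D) = { '/' }

Productions for X:
  X → D ) /: FIRST = { '/' }
  X → e n ): FIRST = { 'e' }
  X → ) c: FIRST = { ')' }
  X → n n n: FIRST = { 'n' }
D has only one production, so no FIRST/FIRST conflict is possible there.

All alternatives of each non-terminal have pairwise disjoint FIRST sets.

Answer: No FIRST/FIRST conflicts.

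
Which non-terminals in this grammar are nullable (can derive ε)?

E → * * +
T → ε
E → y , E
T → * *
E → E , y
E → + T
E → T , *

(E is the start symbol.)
ε-productions: T → ε
So T is immediately nullable.
No further non-terminal can be added: every production for the remaining non-terminals contains a terminal or a non-nullable non-terminal.
Nullable = { 'T' }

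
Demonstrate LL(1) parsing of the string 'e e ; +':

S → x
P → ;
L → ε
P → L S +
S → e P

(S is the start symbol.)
Stack is shown with the top on the left.

Stack    Input      Action
--------------------------
S $      e e ; + $  output S → e P
e P $    e e ; + $  match 'e'
P $      e ; + $    output P → L S +
L S + $  e ; + $    output L → ε
S + $    e ; + $    output S → e P
e P + $  e ; + $    match 'e'
P + $    ; + $      output P → ;
; + $    ; + $      match ';'
+ $      + $        match '+'
$        $          accept

The string is accepted.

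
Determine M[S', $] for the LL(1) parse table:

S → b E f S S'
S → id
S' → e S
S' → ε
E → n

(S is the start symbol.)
S' → ε

To find M[S', $], we find productions for S' where $ is in the predict set (PREDICT(N → α) = (FIRST(α) \ {ε}) ∪ (FOLLOW(N) if α ⇒* ε)).

Relevant sets:
  FOLLOW(S') = { $, 'e' }

S' → e S: PREDICT = { 'e' }
S' → ε: PREDICT = { $, 'e' }
  $ is in predict set, so this production goes in M[S', $]

M[S', $] = S' → ε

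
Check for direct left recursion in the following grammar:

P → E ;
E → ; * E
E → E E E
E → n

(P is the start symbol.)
Yes, E is left-recursive

Direct left recursion occurs when N → N α for some non-terminal N (the right-hand side begins with the left-hand side itself).

P → E ;: starts with E
E → ; * E: starts with ';'
E → E E E: LEFT RECURSIVE (starts with E)
E → n: starts with n

The grammar has direct left recursion on: E.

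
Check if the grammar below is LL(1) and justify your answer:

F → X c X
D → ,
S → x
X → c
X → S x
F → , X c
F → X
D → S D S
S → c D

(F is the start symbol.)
A grammar is LL(1) if for each non-terminal N with multiple productions, the predict sets of those productions are pairwise disjoint, where PREDICT(N → α) = (FIRST(α) \ {ε}) ∪ (FOLLOW(N) if α ⇒* ε).

Relevant sets:
  FIRST(X) = { 'c', 'x' }
  FIRST(S) = { 'c', 'x' }

For F:
  PREDICT(F → X c X) = { 'c', 'x' }
  PREDICT(F → ',' X c) = { ',' }
  PREDICT(F → X) = { 'c', 'x' }
For D:
  PREDICT(D → ',') = { ',' }
  PREDICT(D → S D S) = { 'c', 'x' }
For S:
  PREDICT(S → x) = { 'x' }
  PREDICT(S → c D) = { 'c' }
For X:
  PREDICT(X → c) = { 'c' }
  PREDICT(X → S x) = { 'c', 'x' }

Conflict found: Predict set conflict for F: { 'c', 'x' }
The grammar is NOT LL(1).

Answer: No. Predict set conflict for F: { 'c', 'x' }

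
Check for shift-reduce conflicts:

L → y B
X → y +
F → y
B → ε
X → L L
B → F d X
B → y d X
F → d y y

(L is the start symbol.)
A shift-reduce conflict occurs when an LR(0) state has both:
  - a complete (reduce) item [A → α .] (dot at the end), and
  - a shift item [B → β . c γ] (dot before a terminal).

Augment with L' → L and build the canonical LR(0) collection (I0 = CLOSURE({[L' → . L]}), then GOTO on every symbol after a dot until no new states appear). It has 17 states:
  I0: { [L → . y B], [L' → . L] }  — shift
  I1: { [L' → L .] }  — accept
  I2: { [B → . F d X], [B → . y d X], [B → .], [F → . d y y], [F → . y], [L → y . B] }  — shift, reduce
  I3: { [L → y B .] }  — reduce
  I4: { [B → F . d X] }  — shift
  I5: { [F → d . y y] }  — shift
  I6: { [B → y . d X], [F → y .] }  — shift, reduce
  I7: { [B → y d . X], [L → . y B], [X → . L L], [X → . y +] }  — shift
  I8: { [L → . y B], [X → L . L] }  — shift
  I9: { [B → y d X .] }  — reduce
  I10: { [B → . F d X], [B → . y d X], [B → .], [F → . d y y], [F → . y], [L → y . B], [X → y . +] }  — shift, reduce
  I11: { [X → y + .] }  — reduce
  I12: { [X → L L .] }  — reduce
  I13: { [F → d y . y] }  — shift
  I14: { [F → d y y .] }  — reduce
  I15: { [B → F d . X], [L → . y B], [X → . L L], [X → . y +] }  — shift
  I16: { [B → F d X .] }  — reduce

I2 contains reduce item [B → .] and shift items [B → . y d X], [F → . d y y], [F → . y] — shift-reduce conflict.
I6 contains reduce item [F → y .] and shift item [B → y . d X] — shift-reduce conflict.
I10 contains reduce item [B → .] and shift items [B → . y d X], [F → . d y y], [F → . y], [X → y . +] — shift-reduce conflict.

Answer: Yes — I2: [B → .] vs [B → . y d X]; I6: [F → y .] vs [B → y . d X]; I10: [B → .] vs [B → . y d X]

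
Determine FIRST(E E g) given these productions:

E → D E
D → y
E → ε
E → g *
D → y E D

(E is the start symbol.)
{ 'g', 'y' }

FIRST sets of the non-terminals involved (from the grammar, by fixed-point iteration):
  FIRST(E) = { 'g', 'y', ε }

To compute FIRST(E E g), process the symbols left to right:
Symbol E is a non-terminal. Add FIRST(E) \ {ε} = { 'g', 'y' }
E is nullable (ε ∈ FIRST(E)), continue to the next symbol.
Symbol E is a non-terminal. Add FIRST(E) \ {ε} = { 'g', 'y' }
E is nullable (ε ∈ FIRST(E)), continue to the next symbol.
Symbol g is a terminal. Add 'g' and stop.
FIRST(E E g) = { 'g', 'y' }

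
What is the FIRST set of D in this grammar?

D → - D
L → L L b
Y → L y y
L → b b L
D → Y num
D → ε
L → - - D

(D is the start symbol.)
{ '-', 'b', ε }

To compute FIRST(D), examine every production with D on the left-hand side, reading each right-hand side left to right until a non-nullable symbol is reached.

FIRST sets of the other non-terminals involved (by the same procedure, iterated to a fixed point):
  FIRST(Y) = { '-', 'b' }

From D → - D:
  - '-' is a terminal: add '-' and stop
From D → Y num:
  - Y is a non-terminal: add FIRST(Y) \ {ε} = { '-', 'b' }
    Y is not nullable, so stop
From D → ε:
  - ε-production, so ε ∈ FIRST(D)

Collecting: FIRST(D) = { '-', 'b', ε }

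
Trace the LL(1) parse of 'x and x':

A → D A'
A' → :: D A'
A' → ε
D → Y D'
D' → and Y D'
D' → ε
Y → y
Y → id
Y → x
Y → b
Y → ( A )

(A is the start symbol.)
LL(1) parsing maintains a stack (initially the start symbol over $) and the input. At each step: if the stack top is a terminal, match it against the current input token; if it is a non-terminal N, replace it with the RHS of M[N, lookahead] (the unique production whose predict set contains the lookahead).

Stack is shown with the top on the left.

Stack          Input      Action
--------------------------------
A $            x and x $  output A → D A'
D A' $         x and x $  output D → Y D'
Y D' A' $      x and x $  output Y → x
x D' A' $      x and x $  match 'x'
D' A' $        and x $    output D' → and Y D'
and Y D' A' $  and x $    match 'and'
Y D' A' $      x $        output Y → x
x D' A' $      x $        match 'x'
D' A' $        $          output D' → ε
A' $           $          output A' → ε
$              $          accept

The string is accepted.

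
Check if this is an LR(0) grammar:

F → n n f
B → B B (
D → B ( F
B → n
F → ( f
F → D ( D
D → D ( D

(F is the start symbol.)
Augment with F' → F and build the canonical LR(0) collection (I0 = CLOSURE({[F' → . F]}), then GOTO on every symbol after a dot until no new states appear). It has 18 states:
  I0: { [B → . B B (], [B → . n], [D → . B ( F], [D → . D ( D], [F → . ( f], [F → . D ( D], [F → . n n f], [F' → . F] }  — shift
  I1: { [F → ( . f] }  — shift
  I2: { [B → . B B (], [B → . n], [B → B . B (], [D → B . ( F] }  — shift
  I3: { [D → D . ( D], [F → D . ( D] }  — shift
  I4: { [F' → F .] }  — accept
  I5: { [B → n .], [F → n . n f] }  — shift, reduce
  I6: { [F → n n . f] }  — shift
  I7: { [F → n n f .] }  — reduce
  I8: { [B → . B B (], [B → . n], [D → . B ( F], [D → . D ( D], [D → D ( . D], [F → D ( . D] }  — shift
  I9: { [D → D ( D .], [D → D . ( D], [F → D ( D .] }  — shift, 2 reduces
  I10: { [B → n .] }  — reduce
  I11: { [B → . B B (], [B → . n], [D → . B ( F], [D → . D ( D], [D → D ( . D] }  — shift
  I12: { [D → D ( D .], [D → D . ( D] }  — shift, reduce
  I13: { [B → . B B (], [B → . n], [D → . B ( F], [D → . D ( D], [D → B ( . F], [F → . ( f], [F → . D ( D], [F → . n n f] }  — shift
  I14: { [B → . B B (], [B → . n], [B → B . B (], [B → B B . (] }  — shift
  I15: { [B → B B ( .] }  — reduce
  I16: { [D → B ( F .] }  — reduce
  I17: { [F → ( f .] }  — reduce

Conflict in state I5:
  Shift-reduce conflict between [B → n .] and [F → n . n f]
So the grammar is NOT LR(0).

Answer: No. Shift-reduce conflict between [B → n .] and [F → n . n f]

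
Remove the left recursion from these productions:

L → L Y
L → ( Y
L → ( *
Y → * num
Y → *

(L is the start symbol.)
L is directly left-recursive. The standard transformation for
  A → A α₁ | ... | A α_m | β₁ | ... | β_n
is
  A  → β₁ A' | ... | β_n A'
  A' → α₁ A' | ... | α_m A' | ε

L → ( Y becomes L → ( Y L'
L → ( * becomes L → ( * L'
L → L Y becomes L' → Y L'
Add L' → ε

Productions for other non-terminals are unchanged:
  Y → * num
  Y → *

Resulting grammar:
L → ( Y L'
L → ( * L'
L' → Y L'
L' → ε
Y → * num
Y → *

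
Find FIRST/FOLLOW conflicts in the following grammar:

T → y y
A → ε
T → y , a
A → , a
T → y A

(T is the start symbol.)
A FIRST/FOLLOW conflict occurs when a non-terminal N has a nullable alternative N → β (β ⇒* ε) and another alternative N → α with FIRST(α) ∩ FOLLOW(N) ≠ ∅: on such a lookahead the parser cannot decide between expanding α and letting N vanish via β.

Nullable non-terminals: A.

A: nullable alternative(s) A → ε; FOLLOW(A) = { $ }
  A → ε: FIRST \ {ε} = { } — this is the only nullable alternative, skip
  A → , a: FIRST \ {ε} = { ',' } — disjoint from FOLLOW(A)

T has no nullable alternative, so no FIRST/FOLLOW check is needed there.

No FIRST/FOLLOW conflicts found.

Answer: No FIRST/FOLLOW conflicts.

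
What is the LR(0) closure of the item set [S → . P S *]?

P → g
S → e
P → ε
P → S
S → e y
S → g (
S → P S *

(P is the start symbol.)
To compute CLOSURE, for each item [A → α.Bβ] where B is a non-terminal, add [B → .γ] for all productions B → γ; repeat for the newly added items until nothing changes.

Start with: [S → . P S *]
  [S → . P S *] has the dot before P: add [P → . g], [P → .], [P → . S]
  [P → . S] has the dot before S: add [S → . e], [S → . e y], [S → . g (]
No further items can be added.

CLOSURE = { [P → . S], [P → . g], [P → .], [S → . P S *], [S → . e y], [S → . e], [S → . g (] }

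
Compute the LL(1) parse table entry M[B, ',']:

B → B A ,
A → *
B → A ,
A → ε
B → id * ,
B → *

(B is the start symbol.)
To find M[B, ','], we find productions for B where ',' is in the predict set (PREDICT(N → α) = (FIRST(α) \ {ε}) ∪ (FOLLOW(N) if α ⇒* ε)).

Relevant sets:
  FIRST(B) = { '*', ',', 'id' }
  FIRST(A) = { '*', ε }

B → B A ,: PREDICT = { '*', ',', 'id' }
  ',' is in predict set, so this production goes in M[B, ',']
B → A ,: PREDICT = { '*', ',' }
  ',' is in predict set, so this production goes in M[B, ',']
B → id * ,: PREDICT = { 'id' }
B → *: PREDICT = { '*' }

M[B, ','] = B → B A ,, B → A ,  (a multiply-defined cell — the grammar is not LL(1))

Answer: B → B A ,, B → A ,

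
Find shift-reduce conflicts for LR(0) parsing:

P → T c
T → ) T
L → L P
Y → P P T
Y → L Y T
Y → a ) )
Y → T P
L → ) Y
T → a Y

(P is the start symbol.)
Yes — I12: [Y → a ) ) .] vs [L → . ) Y]; I13: [T → ) T .] vs [P → T . c]; I19: [L → L P .] vs [T → . ) T]

Augment with P' → P and build the canonical LR(0) collection (I0 = CLOSURE({[P' → . P]}), then GOTO on every symbol after a dot until no new states appear). It has 23 states:
  I0: { [P → . T c], [P' → . P], [T → . ) T], [T → . a Y] }  — shift
  I1: { [T → ) . T], [T → . ) T], [T → . a Y] }  — shift
  I2: { [P' → P .] }  — accept
  I3: { [P → T . c] }  — shift
  I4: { [L → . ) Y], [L → . L P], [P → . T c], [T → . ) T], [T → . a Y], [T → a . Y], [Y → . L Y T], [Y → . P P T], [Y → . T P], [Y → . a ) )] }  — shift
  I5: { [L → ) . Y], [L → . ) Y], [L → . L P], [P → . T c], [T → ) . T], [T → . ) T], [T → . a Y], [Y → . L Y T], [Y → . P P T], [Y → . T P], [Y → . a ) )] }  — shift
  I6: { [L → . ) Y], [L → . L P], [L → L . P], [P → . T c], [T → . ) T], [T → . a Y], [Y → . L Y T], [Y → . P P T], [Y → . T P], [Y → . a ) )], [Y → L . Y T] }  — shift
  I7: { [P → . T c], [T → . ) T], [T → . a Y], [Y → P . P T] }  — shift
  I8: { [P → . T c], [P → T . c], [T → . ) T], [T → . a Y], [Y → T . P] }  — shift
  I9: { [T → a Y .] }  — reduce
  I10: { [L → . ) Y], [L → . L P], [P → . T c], [T → . ) T], [T → . a Y], [T → a . Y], [Y → . L Y T], [Y → . P P T], [Y → . T P], [Y → . a ) )], [Y → a . ) )] }  — shift
  I11: { [L → ) . Y], [L → . ) Y], [L → . L P], [P → . T c], [T → ) . T], [T → . ) T], [T → . a Y], [Y → . L Y T], [Y → . P P T], [Y → . T P], [Y → . a ) )], [Y → a ) . )] }  — shift
  I12: { [L → ) . Y], [L → . ) Y], [L → . L P], [P → . T c], [T → ) . T], [T → . ) T], [T → . a Y], [Y → . L Y T], [Y → . P P T], [Y → . T P], [Y → . a ) )], [Y → a ) ) .] }  — shift, reduce
  I13: { [P → . T c], [P → T . c], [T → ) T .], [T → . ) T], [T → . a Y], [Y → T . P] }  — shift, reduce
  I14: { [L → ) Y .] }  — reduce
  I15: { [Y → T P .] }  — reduce
  I16: { [P → T c .] }  — reduce
  I17: { [T → . ) T], [T → . a Y], [Y → P P . T] }  — shift
  I18: { [Y → P P T .] }  — reduce
  I19: { [L → L P .], [P → . T c], [T → . ) T], [T → . a Y], [Y → P . P T] }  — shift, reduce
  I20: { [T → . ) T], [T → . a Y], [Y → L Y . T] }  — shift
  I21: { [Y → L Y T .] }  — reduce
  I22: { [T → ) T .] }  — reduce

I12 contains reduce item [Y → a ) ) .] and shift items [L → . ) Y], [T → . ) T], [T → . a Y], [Y → . a ) )] — shift-reduce conflict.
I13 contains reduce item [T → ) T .] and shift items [P → T . c], [T → . ) T], [T → . a Y] — shift-reduce conflict.
I19 contains reduce item [L → L P .] and shift items [T → . ) T], [T → . a Y] — shift-reduce conflict.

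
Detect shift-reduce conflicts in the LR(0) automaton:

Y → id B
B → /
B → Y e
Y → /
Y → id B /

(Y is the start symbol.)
Augment with Y' → Y and build the canonical LR(0) collection (I0 = CLOSURE({[Y' → . Y]}), then GOTO on every symbol after a dot until no new states appear). It has 9 states:
  I0: { [Y → . /], [Y → . id B /], [Y → . id B], [Y' → . Y] }  — shift
  I1: { [Y → / .] }  — reduce
  I2: { [Y' → Y .] }  — accept
  I3: { [B → . /], [B → . Y e], [Y → . /], [Y → . id B /], [Y → . id B], [Y → id . B /], [Y → id . B] }  — shift
  I4: { [B → / .], [Y → / .] }  — 2 reduces
  I5: { [Y → id B . /], [Y → id B .] }  — shift, reduce
  I6: { [B → Y . e] }  — shift
  I7: { [B → Y e .] }  — reduce
  I8: { [Y → id B / .] }  — reduce

I5 contains reduce item [Y → id B .] and shift item [Y → id B . /] — shift-reduce conflict.

Answer: Yes — I5: [Y → id B .] vs [Y → id B . /]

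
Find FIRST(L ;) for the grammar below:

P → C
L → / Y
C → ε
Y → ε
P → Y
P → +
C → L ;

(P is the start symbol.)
FIRST sets of the non-terminals involved (from the grammar, by fixed-point iteration):
  FIRST(L) = { '/' }

To compute FIRST(L ;), process the symbols left to right:
Symbol L is a non-terminal. Add FIRST(L) \ {ε} = { '/' }
L is not nullable (ε ∉ FIRST(L)), so stop here.
FIRST(L ;) = { '/' }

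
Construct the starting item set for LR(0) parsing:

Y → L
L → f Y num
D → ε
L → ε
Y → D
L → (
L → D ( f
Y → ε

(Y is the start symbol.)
{ [D → .], [L → . (], [L → . D ( f], [L → . f Y num], [L → .], [Y → . D], [Y → . L], [Y → .], [Y' → . Y] }

First, augment the grammar with Y' → Y
I₀ = CLOSURE({ [Y' → . Y] }):
  [Y' → . Y] has the dot before Y: add [Y → . L], [Y → . D], [Y → .]
  [Y → . L] has the dot before L: add [L → . f Y num], [L → .], [L → . (], [L → . D ( f]
  [Y → . D] has the dot before D: add [D → .]
No further items can be added.

I₀ = { [D → .], [L → . (], [L → . D ( f], [L → . f Y num], [L → .], [Y → . D], [Y → . L], [Y → .], [Y' → . Y] }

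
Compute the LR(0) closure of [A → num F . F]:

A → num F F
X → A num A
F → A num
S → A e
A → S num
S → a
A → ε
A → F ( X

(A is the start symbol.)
{ [A → . F ( X], [A → . S num], [A → . num F F], [A → .], [A → num F . F], [F → . A num], [S → . A e], [S → . a] }

Start with: [A → num F . F]
  [A → num F . F] has the dot before F: add [F → . A num]
  [F → . A num] has the dot before A: add [A → . num F F], [A → . S num], [A → .], [A → . F ( X]
  [A → . S num] has the dot before S: add [S → . A e], [S → . a]
No further items can be added.

CLOSURE = { [A → . F ( X], [A → . S num], [A → . num F F], [A → .], [A → num F . F], [F → . A num], [S → . A e], [S → . a] }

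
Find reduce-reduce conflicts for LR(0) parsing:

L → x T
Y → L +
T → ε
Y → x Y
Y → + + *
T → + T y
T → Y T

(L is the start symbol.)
A reduce-reduce conflict occurs when an LR(0) state has two complete items [A → α .] and [B → β .] — both call for a reduction, and with no lookahead the parser cannot choose between them.

Augment with L' → L and build the canonical LR(0) collection (I0 = CLOSURE({[L' → . L]}), then GOTO on every symbol after a dot until no new states appear). It has 15 states:
  I0: { [L → . x T], [L' → . L] }  — shift
  I1: { [L' → L .] }  — accept
  I2: { [L → . x T], [L → x . T], [T → . + T y], [T → . Y T], [T → .], [Y → . + + *], [Y → . L +], [Y → . x Y] }  — shift, reduce
  I3: { [L → . x T], [T → + . T y], [T → . + T y], [T → . Y T], [T → .], [Y → + . + *], [Y → . + + *], [Y → . L +], [Y → . x Y] }  — shift, reduce
  I4: { [Y → L . +] }  — shift
  I5: { [L → x T .] }  — reduce
  I6: { [L → . x T], [T → . + T y], [T → . Y T], [T → .], [T → Y . T], [Y → . + + *], [Y → . L +], [Y → . x Y] }  — shift, reduce
  I7: { [L → . x T], [L → x . T], [T → . + T y], [T → . Y T], [T → .], [Y → . + + *], [Y → . L +], [Y → . x Y], [Y → x . Y] }  — shift, reduce
  I8: { [L → . x T], [T → . + T y], [T → . Y T], [T → .], [T → Y . T], [Y → . + + *], [Y → . L +], [Y → . x Y], [Y → x Y .] }  — shift, 2 reduces
  I9: { [T → Y T .] }  — reduce
  I10: { [Y → L + .] }  — reduce
  I11: { [L → . x T], [T → + . T y], [T → . + T y], [T → . Y T], [T → .], [Y → + + . *], [Y → + . + *], [Y → . + + *], [Y → . L +], [Y → . x Y] }  — shift, reduce
  I12: { [T → + T . y] }  — shift
  I13: { [T → + T y .] }  — reduce
  I14: { [Y → + + * .] }  — reduce

I8 contains complete items [T → .], [Y → x Y .] — reduce-reduce conflict.

Answer: Yes — I8: [T → .] vs [Y → x Y .]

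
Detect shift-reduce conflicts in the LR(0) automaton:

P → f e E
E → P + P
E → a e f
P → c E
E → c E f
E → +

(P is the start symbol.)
A shift-reduce conflict occurs when an LR(0) state has both:
  - a complete (reduce) item [A → α .] (dot at the end), and
  - a shift item [B → β . c γ] (dot before a terminal).

Augment with P' → P and build the canonical LR(0) collection (I0 = CLOSURE({[P' → . P]}), then GOTO on every symbol after a dot until no new states appear). It has 17 states:
  I0: { [P → . c E], [P → . f e E], [P' → . P] }  — shift
  I1: { [P' → P .] }  — accept
  I2: { [E → . +], [E → . P + P], [E → . a e f], [E → . c E f], [P → . c E], [P → . f e E], [P → c . E] }  — shift
  I3: { [P → f . e E] }  — shift
  I4: { [E → . +], [E → . P + P], [E → . a e f], [E → . c E f], [P → . c E], [P → . f e E], [P → f e . E] }  — shift
  I5: { [E → + .] }  — reduce
  I6: { [P → f e E .] }  — reduce
  I7: { [E → P . + P] }  — shift
  I8: { [E → a . e f] }  — shift
  I9: { [E → . +], [E → . P + P], [E → . a e f], [E → . c E f], [E → c . E f], [P → . c E], [P → . f e E], [P → c . E] }  — shift
  I10: { [E → c E . f], [P → c E .] }  — shift, reduce
  I11: { [E → c E f .] }  — reduce
  I12: { [E → a e . f] }  — shift
  I13: { [E → a e f .] }  — reduce
  I14: { [E → P + . P], [P → . c E], [P → . f e E] }  — shift
  I15: { [E → P + P .] }  — reduce
  I16: { [P → c E .] }  — reduce

I10 contains reduce item [P → c E .] and shift item [E → c E . f] — shift-reduce conflict.

Answer: Yes — I10: [P → c E .] vs [E → c E . f]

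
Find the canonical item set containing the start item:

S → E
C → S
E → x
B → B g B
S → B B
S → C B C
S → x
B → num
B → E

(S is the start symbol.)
First, augment the grammar with S' → S
I₀ = CLOSURE({ [S' → . S] }):
  [S' → . S] has the dot before S: add [S → . E], [S → . B B], [S → . C B C], [S → . x]
  [S → . E] has the dot before E: add [E → . x]
  [S → . B B] has the dot before B: add [B → . B g B], [B → . num], [B → . E]
  [S → . C B C] has the dot before C: add [C → . S]
No further items can be added.

I₀ = { [B → . B g B], [B → . E], [B → . num], [C → . S], [E → . x], [S → . B B], [S → . C B C], [S → . E], [S → . x], [S' → . S] }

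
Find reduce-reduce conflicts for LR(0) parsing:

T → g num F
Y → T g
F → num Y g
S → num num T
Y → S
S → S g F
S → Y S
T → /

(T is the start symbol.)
Yes — I13: [S → Y S .] vs [Y → S .]

A reduce-reduce conflict occurs when an LR(0) state has two complete items [A → α .] and [B → β .] — both call for a reduction, and with no lookahead the parser cannot choose between them.

Augment with T' → T and build the canonical LR(0) collection (I0 = CLOSURE({[T' → . T]}), then GOTO on every symbol after a dot until no new states appear). It has 19 states:
  I0: { [T → . /], [T → . g num F], [T' → . T] }  — shift
  I1: { [T → / .] }  — reduce
  I2: { [T' → T .] }  — accept
  I3: { [T → g . num F] }  — shift
  I4: { [F → . num Y g], [T → g num . F] }  — shift
  I5: { [T → g num F .] }  — reduce
  I6: { [F → num . Y g], [S → . S g F], [S → . Y S], [S → . num num T], [T → . /], [T → . g num F], [Y → . S], [Y → . T g] }  — shift
  I7: { [S → S . g F], [Y → S .] }  — shift, reduce
  I8: { [Y → T . g] }  — shift
  I9: { [F → num Y . g], [S → . S g F], [S → . Y S], [S → . num num T], [S → Y . S], [T → . /], [T → . g num F], [Y → . S], [Y → . T g] }  — shift
  I10: { [S → num . num T] }  — shift
  I11: { [S → num num . T], [T → . /], [T → . g num F] }  — shift
  I12: { [S → num num T .] }  — reduce
  I13: { [S → S . g F], [S → Y S .], [Y → S .] }  — shift, 2 reduces
  I14: { [S → . S g F], [S → . Y S], [S → . num num T], [S → Y . S], [T → . /], [T → . g num F], [Y → . S], [Y → . T g] }  — shift
  I15: { [F → num Y g .], [T → g . num F] }  — shift, reduce
  I16: { [F → . num Y g], [S → S g . F] }  — shift
  I17: { [S → S g F .] }  — reduce
  I18: { [Y → T g .] }  — reduce

I13 contains complete items [S → Y S .], [Y → S .] — reduce-reduce conflict.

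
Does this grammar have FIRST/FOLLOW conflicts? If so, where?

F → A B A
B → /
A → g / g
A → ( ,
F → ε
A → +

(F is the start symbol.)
No FIRST/FOLLOW conflicts.

Nullable non-terminals: F.
FIRST sets used below: FIRST(A) = { '(', '+', 'g' }

F: nullable alternative(s) F → ε; FOLLOW(F) = { $ }
  F → A B A: FIRST \ {ε} = { '(', '+', 'g' } — disjoint from FOLLOW(F)
  F → ε: FIRST \ {ε} = { } — this is the only nullable alternative, skip

A, B have no nullable alternative, so no FIRST/FOLLOW check is needed there.

No FIRST/FOLLOW conflicts found.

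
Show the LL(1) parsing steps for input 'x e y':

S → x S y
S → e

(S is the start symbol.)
LL(1) parsing maintains a stack (initially the start symbol over $) and the input. At each step: if the stack top is a terminal, match it against the current input token; if it is a non-terminal N, replace it with the RHS of M[N, lookahead] (the unique production whose predict set contains the lookahead).

Stack is shown with the top on the left.

Stack    Input    Action
------------------------
S $      x e y $  output S → x S y
x S y $  x e y $  match 'x'
S y $    e y $    output S → e
e y $    e y $    match 'e'
y $      y $      match 'y'
$        $        accept

The string is accepted.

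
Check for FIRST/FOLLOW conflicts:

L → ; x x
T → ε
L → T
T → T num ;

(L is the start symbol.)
Yes. T → T num ';' with FOLLOW(T) on { 'num' }

A FIRST/FOLLOW conflict occurs when a non-terminal N has a nullable alternative N → β (β ⇒* ε) and another alternative N → α with FIRST(α) ∩ FOLLOW(N) ≠ ∅: on such a lookahead the parser cannot decide between expanding α and letting N vanish via β.

Nullable non-terminals: L, T.
FIRST sets used below: FIRST(T) = { 'num', ε }

L: nullable alternative(s) L → T; FOLLOW(L) = { $ }
  L → ; x x: FIRST \ {ε} = { ';' } — disjoint from FOLLOW(L)
  L → T: FIRST \ {ε} = { 'num' } — this is the only nullable alternative, skip

T: nullable alternative(s) T → ε; FOLLOW(T) = { $, 'num' }
  T → ε: FIRST \ {ε} = { } — this is the only nullable alternative, skip
  T → T num ;: FIRST \ {ε} = { 'num' } — overlaps FOLLOW(T) on { 'num' }: CONFLICT

So the grammar has 1 FIRST/FOLLOW conflict (marked CONFLICT above).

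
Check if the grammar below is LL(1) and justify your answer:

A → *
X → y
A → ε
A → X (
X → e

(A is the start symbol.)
Yes, the grammar is LL(1).

Relevant sets:
  FIRST(X) = { 'e', 'y' }
  FOLLOW(A) = { $ }

For A:
  PREDICT(A → '*') = { '*' }
  PREDICT(A → ε) = { $ }
  PREDICT(A → X '(') = { 'e', 'y' }
For X:
  PREDICT(X → y) = { 'y' }
  PREDICT(X → e) = { 'e' }

All predict sets are disjoint. The grammar IS LL(1).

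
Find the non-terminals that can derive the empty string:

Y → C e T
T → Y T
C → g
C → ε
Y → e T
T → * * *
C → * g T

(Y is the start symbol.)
{ 'C' }

ε-productions: C → ε
So C is immediately nullable.
No further non-terminal can be added: every production for the remaining non-terminals contains a terminal or a non-nullable non-terminal.
Nullable = { 'C' }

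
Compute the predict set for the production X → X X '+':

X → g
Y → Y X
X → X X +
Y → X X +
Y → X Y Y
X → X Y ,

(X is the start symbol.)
PREDICT(X → X X '+') = (FIRST(RHS) \ {ε}) ∪ (FOLLOW(X) if ε ∈ FIRST(RHS), i.e. RHS ⇒* ε)
FIRST(X) = { 'g' }
FIRST(X X '+') = { 'g' }
ε ∉ FIRST(X X '+'), so FOLLOW(X) is not added.
PREDICT(X → X X '+') = { 'g' }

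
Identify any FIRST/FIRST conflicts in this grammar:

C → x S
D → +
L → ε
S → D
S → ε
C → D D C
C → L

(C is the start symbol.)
No FIRST/FIRST conflicts.

FIRST sets of the non-terminals at (or reachable through a nullable prefix from) the front of some alternative:
  FIRST(D) = { '+' }
  FIRST(L) = { ε }

Productions for C:
  C → x S: FIRST = { 'x' }
  C → D D C: FIRST = { '+' }
  C → L: FIRST = { ε }
Productions for S:
  S → D: FIRST = { '+' }
  S → ε: FIRST = { ε }
D, L have only one production, so no FIRST/FIRST conflict is possible there.

All alternatives of each non-terminal have pairwise disjoint FIRST sets.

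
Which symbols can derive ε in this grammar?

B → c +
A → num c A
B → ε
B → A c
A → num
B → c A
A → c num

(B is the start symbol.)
{ 'B' }

A non-terminal is nullable if it can derive ε (the empty string): either it has an ε-production, or it has a production whose right-hand side consists entirely of nullable non-terminals.

ε-productions: B → ε
So B is immediately nullable.
No further non-terminal can be added: every production for the remaining non-terminals contains a terminal or a non-nullable non-terminal.
Nullable = { 'B' }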